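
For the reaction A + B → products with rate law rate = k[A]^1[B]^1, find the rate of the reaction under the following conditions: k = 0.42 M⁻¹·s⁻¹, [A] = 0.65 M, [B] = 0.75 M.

0.2048 M/s

Step 1: The rate law is rate = k[A]^1[B]^1
Step 2: Substitute: rate = 0.42 × (0.65)^1 × (0.75)^1
Step 3: rate = 0.42 × 0.65 × 0.75 = 0.20475 M/s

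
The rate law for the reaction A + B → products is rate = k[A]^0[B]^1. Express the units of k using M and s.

s⁻¹

Step 1: Overall order = 0 + 1 = 1.
Step 2: rate has units M·s⁻¹; [A]^0[B]^1 has units M^1.
Step 3: k = rate/([A]^0[B]^1), so units of k = M^(1-1)·s⁻¹ = s⁻¹.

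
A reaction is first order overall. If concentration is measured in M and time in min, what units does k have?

min⁻¹

Step 1: For overall order n, rate = k × (concentration)^n.
Step 2: Rate has units M·min⁻¹; concentration term has units M^1.
Step 3: k = rate / (concentration)^n, so units of k = M^(1-1)·min⁻¹ = min⁻¹.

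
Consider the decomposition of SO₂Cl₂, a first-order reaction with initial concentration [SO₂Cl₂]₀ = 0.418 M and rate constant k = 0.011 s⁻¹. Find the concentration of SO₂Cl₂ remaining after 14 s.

0.3583 M

Step 1: For a first-order reaction: [SO₂Cl₂] = [SO₂Cl₂]₀ × e^(-kt)
Step 2: [SO₂Cl₂] = 0.418 × e^(-0.011 × 14)
Step 3: [SO₂Cl₂] = 0.418 × e^(-0.154)
Step 4: [SO₂Cl₂] = 0.418 × 0.857272 = 0.3583 M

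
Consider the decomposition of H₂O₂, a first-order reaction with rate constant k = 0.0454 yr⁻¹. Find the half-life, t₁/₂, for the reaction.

15.27 yr

Step 1: For a first-order reaction, t₁/₂ = ln(2)/k
Step 2: t₁/₂ = ln(2)/0.0454
Step 3: t₁/₂ = 0.6931/0.0454 = 15.27 yr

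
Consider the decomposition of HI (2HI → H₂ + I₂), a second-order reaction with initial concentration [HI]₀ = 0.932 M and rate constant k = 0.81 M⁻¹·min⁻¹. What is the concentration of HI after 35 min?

0.03399 M

Step 1: For a second-order reaction: 1/[HI] = 1/[HI]₀ + kt
Step 2: 1/[HI] = 1/0.932 + 0.81 × 35
Step 3: 1/[HI] = 1.073 + 28.35 = 29.42
Step 4: [HI] = 1/29.42 = 0.03399 M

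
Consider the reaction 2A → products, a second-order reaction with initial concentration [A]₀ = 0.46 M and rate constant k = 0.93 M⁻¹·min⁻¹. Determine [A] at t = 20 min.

0.04814 M

Step 1: For a second-order reaction: 1/[A] = 1/[A]₀ + kt
Step 2: 1/[A] = 1/0.46 + 0.93 × 20
Step 3: 1/[A] = 2.174 + 18.6 = 20.77
Step 4: [A] = 1/20.77 = 0.04814 M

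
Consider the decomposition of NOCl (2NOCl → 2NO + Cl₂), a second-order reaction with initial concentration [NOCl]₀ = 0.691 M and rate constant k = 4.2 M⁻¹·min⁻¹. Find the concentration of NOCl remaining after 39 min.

0.006052 M

Step 1: For a second-order reaction: 1/[NOCl] = 1/[NOCl]₀ + kt
Step 2: 1/[NOCl] = 1/0.691 + 4.2 × 39
Step 3: 1/[NOCl] = 1.447 + 163.8 = 165.2
Step 4: [NOCl] = 1/165.2 = 0.006052 M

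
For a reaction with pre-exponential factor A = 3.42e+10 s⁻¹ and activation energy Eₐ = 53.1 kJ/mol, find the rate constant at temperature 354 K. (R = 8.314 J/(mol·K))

5.00e+02 s⁻¹

Step 1: Use the Arrhenius equation: k = A × exp(-Eₐ/RT)
Step 2: Convert Eₐ to J/mol: 53.1 kJ/mol = 53100 J/mol
Step 3: Calculate the exponent: -Eₐ/(RT) = -53100/(8.314 × 354) = -18.04186
Step 4: k = 3.42e+10 × exp(-18.04186)
Step 5: k = 3.42e+10 × 1.46056e-08 = 4.9951e+02 s⁻¹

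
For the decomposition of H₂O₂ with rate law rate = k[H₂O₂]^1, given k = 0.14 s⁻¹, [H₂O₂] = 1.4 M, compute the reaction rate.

0.196 M/s

Step 1: Identify the rate law: rate = k[H₂O₂]^1
Step 2: Substitute values: rate = 0.14 × (1.4)^1
Step 3: Calculate: rate = 0.14 × 1.4 = 0.196 M/s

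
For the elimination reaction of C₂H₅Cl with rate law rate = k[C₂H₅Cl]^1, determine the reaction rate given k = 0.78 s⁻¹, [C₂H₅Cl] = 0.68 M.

0.5304 M/s

Step 1: Identify the rate law: rate = k[C₂H₅Cl]^1
Step 2: Substitute values: rate = 0.78 × (0.68)^1
Step 3: Calculate: rate = 0.78 × 0.68 = 0.5304 M/s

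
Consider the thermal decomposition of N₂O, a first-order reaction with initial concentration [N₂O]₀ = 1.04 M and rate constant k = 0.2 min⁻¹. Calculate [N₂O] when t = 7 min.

0.2565 M

Step 1: For a first-order reaction: [N₂O] = [N₂O]₀ × e^(-kt)
Step 2: [N₂O] = 1.04 × e^(-0.2 × 7)
Step 3: [N₂O] = 1.04 × e^(-1.4)
Step 4: [N₂O] = 1.04 × 0.246597 = 0.2565 M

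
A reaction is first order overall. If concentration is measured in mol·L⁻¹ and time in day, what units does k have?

day⁻¹

Step 1: For overall order n, rate = k × (concentration)^n.
Step 2: Rate has units mol·L⁻¹·day⁻¹; concentration term has units (mol·L⁻¹)^1.
Step 3: k = rate / (concentration)^n, so units of k = (mol·L⁻¹)^(1-1)·day⁻¹ = day⁻¹.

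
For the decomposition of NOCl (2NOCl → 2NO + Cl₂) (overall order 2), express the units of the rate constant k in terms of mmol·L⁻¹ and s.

(mmol·L⁻¹)⁻¹·s⁻¹

Step 1: For overall order n, rate = k × (concentration)^n.
Step 2: Rate has units mmol·L⁻¹·s⁻¹; concentration term has units (mmol·L⁻¹)^2.
Step 3: k = rate / (concentration)^n, so units of k = (mmol·L⁻¹)^(1-2)·s⁻¹ = (mmol·L⁻¹)⁻¹·s⁻¹.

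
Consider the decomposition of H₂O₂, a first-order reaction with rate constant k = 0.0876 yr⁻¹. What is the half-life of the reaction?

7.913 yr

Step 1: For a first-order reaction, t₁/₂ = ln(2)/k
Step 2: t₁/₂ = ln(2)/0.0876
Step 3: t₁/₂ = 0.6931/0.0876 = 7.913 yr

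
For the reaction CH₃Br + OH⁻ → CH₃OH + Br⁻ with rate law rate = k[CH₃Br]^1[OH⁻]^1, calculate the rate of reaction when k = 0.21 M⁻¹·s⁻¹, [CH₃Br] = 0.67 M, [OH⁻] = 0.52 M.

0.07316 M/s

Step 1: The rate law is rate = k[CH₃Br]^1[OH⁻]^1
Step 2: Substitute: rate = 0.21 × (0.67)^1 × (0.52)^1
Step 3: rate = 0.21 × 0.67 × 0.52 = 0.073164 M/s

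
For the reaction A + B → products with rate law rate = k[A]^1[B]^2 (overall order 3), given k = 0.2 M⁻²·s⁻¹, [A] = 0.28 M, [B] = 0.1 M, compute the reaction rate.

0.00056 M/s

Step 1: The rate law is rate = k[A]^1[B]^2, overall order = 1+2 = 3
Step 2: Substitute values: rate = 0.2 × (0.28)^1 × (0.1)^2
Step 3: rate = 0.2 × 0.28 × 0.01 = 0.00056 M/s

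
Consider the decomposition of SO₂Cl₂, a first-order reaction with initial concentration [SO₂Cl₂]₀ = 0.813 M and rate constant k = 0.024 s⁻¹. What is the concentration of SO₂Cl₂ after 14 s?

0.581 M

Step 1: For a first-order reaction: [SO₂Cl₂] = [SO₂Cl₂]₀ × e^(-kt)
Step 2: [SO₂Cl₂] = 0.813 × e^(-0.024 × 14)
Step 3: [SO₂Cl₂] = 0.813 × e^(-0.336)
Step 4: [SO₂Cl₂] = 0.813 × 0.714623 = 0.581 M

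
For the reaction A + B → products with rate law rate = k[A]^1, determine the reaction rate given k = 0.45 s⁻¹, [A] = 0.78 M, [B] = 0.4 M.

0.351 M/s

Step 1: The rate law is rate = k[A]^1
Step 2: Note that the rate does not depend on [B] (zero order in B).
Step 3: rate = 0.45 × (0.78)^1 = 0.351 M/s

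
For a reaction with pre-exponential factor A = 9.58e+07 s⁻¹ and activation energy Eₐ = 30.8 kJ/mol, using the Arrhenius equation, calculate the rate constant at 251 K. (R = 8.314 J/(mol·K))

3.73e+01 s⁻¹

Step 1: Use the Arrhenius equation: k = A × exp(-Eₐ/RT)
Step 2: Convert Eₐ to J/mol: 30.8 kJ/mol = 30800 J/mol
Step 3: Calculate the exponent: -Eₐ/(RT) = -30800/(8.314 × 251) = -14.75934
Step 4: k = 9.58e+07 × exp(-14.75934)
Step 5: k = 9.58e+07 × 3.89135e-07 = 3.7279e+01 s⁻¹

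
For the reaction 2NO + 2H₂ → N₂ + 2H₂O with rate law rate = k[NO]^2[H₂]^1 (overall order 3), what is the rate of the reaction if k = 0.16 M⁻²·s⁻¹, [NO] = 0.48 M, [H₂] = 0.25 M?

0.009216 M/s

Step 1: The rate law is rate = k[NO]^2[H₂]^1, overall order = 2+1 = 3
Step 2: Substitute values: rate = 0.16 × (0.48)^2 × (0.25)^1
Step 3: rate = 0.16 × 0.2304 × 0.25 = 0.009216 M/s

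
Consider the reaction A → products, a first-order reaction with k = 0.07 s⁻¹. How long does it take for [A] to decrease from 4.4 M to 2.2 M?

9.902 s

Step 1: For first-order: t = ln([A]₀/[A])/k
Step 2: t = ln(4.4/2.2)/0.07
Step 3: t = ln(2)/0.07
Step 4: t = 0.6931/0.07 = 9.902 s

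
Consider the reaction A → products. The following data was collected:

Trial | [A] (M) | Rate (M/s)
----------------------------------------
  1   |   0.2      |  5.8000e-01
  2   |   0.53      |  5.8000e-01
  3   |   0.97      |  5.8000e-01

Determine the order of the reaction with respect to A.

zeroth order (0)

Step 1: Compare trials - when concentration changes, rate stays constant.
Step 2: rate₂/rate₁ = 5.8000e-01/5.8000e-01 = 1
Step 3: [A]₂/[A]₁ = 0.53/0.2 = 2.65
Step 4: Since rate ratio ≈ (conc ratio)^0, the reaction is zeroth order.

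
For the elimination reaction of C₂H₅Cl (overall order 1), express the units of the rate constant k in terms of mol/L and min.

min⁻¹

Step 1: For overall order n, rate = k × (concentration)^n.
Step 2: Rate has units mol/L·min⁻¹; concentration term has units (mol/L)^1.
Step 3: k = rate / (concentration)^n, so units of k = (mol/L)^(1-1)·min⁻¹ = min⁻¹.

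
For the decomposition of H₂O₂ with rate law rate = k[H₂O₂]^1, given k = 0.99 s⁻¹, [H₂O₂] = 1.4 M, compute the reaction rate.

1.386 M/s

Step 1: Identify the rate law: rate = k[H₂O₂]^1
Step 2: Substitute values: rate = 0.99 × (1.4)^1
Step 3: Calculate: rate = 0.99 × 1.4 = 1.386 M/s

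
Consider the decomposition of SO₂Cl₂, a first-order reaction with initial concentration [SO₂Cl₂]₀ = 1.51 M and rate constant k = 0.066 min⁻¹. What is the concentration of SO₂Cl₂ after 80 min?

0.00769 M

Step 1: For a first-order reaction: [SO₂Cl₂] = [SO₂Cl₂]₀ × e^(-kt)
Step 2: [SO₂Cl₂] = 1.51 × e^(-0.066 × 80)
Step 3: [SO₂Cl₂] = 1.51 × e^(-5.28)
Step 4: [SO₂Cl₂] = 1.51 × 0.00509243 = 0.00769 M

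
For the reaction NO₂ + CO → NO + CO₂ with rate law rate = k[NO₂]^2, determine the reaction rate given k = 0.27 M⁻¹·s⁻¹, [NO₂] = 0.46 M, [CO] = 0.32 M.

0.05713 M/s

Step 1: The rate law is rate = k[NO₂]^2
Step 2: Note that the rate does not depend on [CO] (zero order in CO).
Step 3: rate = 0.27 × (0.46)^2 = 0.057132 M/s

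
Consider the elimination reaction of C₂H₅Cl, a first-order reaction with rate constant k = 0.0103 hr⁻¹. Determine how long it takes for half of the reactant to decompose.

67.3 hr

Step 1: For a first-order reaction, t₁/₂ = ln(2)/k
Step 2: t₁/₂ = ln(2)/0.0103
Step 3: t₁/₂ = 0.6931/0.0103 = 67.3 hr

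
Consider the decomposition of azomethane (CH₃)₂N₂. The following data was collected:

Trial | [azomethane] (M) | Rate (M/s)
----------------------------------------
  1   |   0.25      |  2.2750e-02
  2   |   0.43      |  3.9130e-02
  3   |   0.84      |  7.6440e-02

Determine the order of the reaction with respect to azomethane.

first order (1)

Step 1: Compare trials to find order n where rate₂/rate₁ = ([azomethane]₂/[azomethane]₁)^n
Step 2: rate₂/rate₁ = 3.9130e-02/2.2750e-02 = 1.72
Step 3: [azomethane]₂/[azomethane]₁ = 0.43/0.25 = 1.72
Step 4: n = ln(1.72)/ln(1.72) = 1.00 ≈ 1
Step 5: The reaction is first order in azomethane.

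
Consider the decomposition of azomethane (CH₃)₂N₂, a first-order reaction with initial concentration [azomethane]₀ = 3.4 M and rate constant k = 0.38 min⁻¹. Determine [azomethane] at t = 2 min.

1.59 M

Step 1: For a first-order reaction: [azomethane] = [azomethane]₀ × e^(-kt)
Step 2: [azomethane] = 3.4 × e^(-0.38 × 2)
Step 3: [azomethane] = 3.4 × e^(-0.76)
Step 4: [azomethane] = 3.4 × 0.467666 = 1.59 M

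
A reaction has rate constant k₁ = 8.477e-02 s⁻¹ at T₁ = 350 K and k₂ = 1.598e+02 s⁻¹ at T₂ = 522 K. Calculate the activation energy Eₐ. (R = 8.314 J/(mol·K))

66.6 kJ/mol

Step 1: Use the two-temperature Arrhenius form: ln(k₂/k₁) = -Eₐ/R × (1/T₂ - 1/T₁)
Step 2: ln(k₂/k₁) = ln(1.598e+02/8.477e-02) = ln(1885.1) = 7.54174
Step 3: 1/T₂ - 1/T₁ = 1/522 - 1/350 = -9.414340e-04 K⁻¹
Step 4: Eₐ = -R × ln(k₂/k₁) / (1/T₂ - 1/T₁) = -8.314 × 7.54174 / -9.414340e-04
Step 5: Eₐ = 6.6603e+04 J/mol = 66.6 kJ/mol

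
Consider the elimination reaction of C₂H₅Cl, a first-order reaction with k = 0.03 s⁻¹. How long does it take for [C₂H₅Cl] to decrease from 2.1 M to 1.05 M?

23.1 s

Step 1: For first-order: t = ln([C₂H₅Cl]₀/[C₂H₅Cl])/k
Step 2: t = ln(2.1/1.05)/0.03
Step 3: t = ln(2)/0.03
Step 4: t = 0.6931/0.03 = 23.1 s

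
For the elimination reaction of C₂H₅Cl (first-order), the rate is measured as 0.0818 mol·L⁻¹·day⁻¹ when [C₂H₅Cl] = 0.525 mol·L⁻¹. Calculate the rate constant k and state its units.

0.1558 day⁻¹

Step 1: rate = k[C₂H₅Cl]^1, so k = rate / [C₂H₅Cl]^1.
Step 2: k = 0.0818 / (0.525)^1 = 0.0818 / 0.525.
Step 3: k = 0.1558 day⁻¹.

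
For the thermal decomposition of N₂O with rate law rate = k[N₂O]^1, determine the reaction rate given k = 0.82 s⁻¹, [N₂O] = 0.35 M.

0.287 M/s

Step 1: Identify the rate law: rate = k[N₂O]^1
Step 2: Substitute values: rate = 0.82 × (0.35)^1
Step 3: Calculate: rate = 0.82 × 0.35 = 0.287 M/s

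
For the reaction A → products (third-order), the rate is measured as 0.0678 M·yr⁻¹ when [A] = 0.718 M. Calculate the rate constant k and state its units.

0.1832 M⁻²·yr⁻¹

Step 1: rate = k[A]^3, so k = rate / [A]^3.
Step 2: k = 0.0678 / (0.718)^3 = 0.0678 / 0.3701.
Step 3: k = 0.1832 M⁻²·yr⁻¹.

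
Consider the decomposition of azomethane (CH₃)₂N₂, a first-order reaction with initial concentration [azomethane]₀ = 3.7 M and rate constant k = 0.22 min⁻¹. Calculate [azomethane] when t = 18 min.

0.07053 M

Step 1: For a first-order reaction: [azomethane] = [azomethane]₀ × e^(-kt)
Step 2: [azomethane] = 3.7 × e^(-0.22 × 18)
Step 3: [azomethane] = 3.7 × e^(-3.96)
Step 4: [azomethane] = 3.7 × 0.0190631 = 0.07053 M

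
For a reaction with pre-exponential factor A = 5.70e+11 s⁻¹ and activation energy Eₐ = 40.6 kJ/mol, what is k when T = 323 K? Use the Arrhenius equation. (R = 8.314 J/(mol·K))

1.55e+05 s⁻¹

Step 1: Use the Arrhenius equation: k = A × exp(-Eₐ/RT)
Step 2: Convert Eₐ to J/mol: 40.6 kJ/mol = 40600 J/mol
Step 3: Calculate the exponent: -Eₐ/(RT) = -40600/(8.314 × 323) = -15.11867
Step 4: k = 5.70e+11 × exp(-15.11867)
Step 5: k = 5.70e+11 × 2.71672e-07 = 1.5485e+05 s⁻¹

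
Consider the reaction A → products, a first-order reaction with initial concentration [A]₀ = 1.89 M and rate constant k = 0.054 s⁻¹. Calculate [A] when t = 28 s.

0.4167 M

Step 1: For a first-order reaction: [A] = [A]₀ × e^(-kt)
Step 2: [A] = 1.89 × e^(-0.054 × 28)
Step 3: [A] = 1.89 × e^(-1.512)
Step 4: [A] = 1.89 × 0.220469 = 0.4167 M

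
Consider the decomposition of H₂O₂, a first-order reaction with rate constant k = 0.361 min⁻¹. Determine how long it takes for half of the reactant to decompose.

1.92 min

Step 1: For a first-order reaction, t₁/₂ = ln(2)/k
Step 2: t₁/₂ = ln(2)/0.361
Step 3: t₁/₂ = 0.6931/0.361 = 1.92 min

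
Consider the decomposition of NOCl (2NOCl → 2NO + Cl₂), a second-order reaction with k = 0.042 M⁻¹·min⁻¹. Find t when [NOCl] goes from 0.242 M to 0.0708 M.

237.9 min

Step 1: For second-order: t = (1/[NOCl] - 1/[NOCl]₀)/k
Step 2: t = (1/0.0708 - 1/0.242)/0.042
Step 3: t = (14.12 - 4.132)/0.042
Step 4: t = 9.992/0.042 = 237.9 min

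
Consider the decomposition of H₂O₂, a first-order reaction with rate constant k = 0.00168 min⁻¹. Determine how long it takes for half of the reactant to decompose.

412.6 min

Step 1: For a first-order reaction, t₁/₂ = ln(2)/k
Step 2: t₁/₂ = ln(2)/0.00168
Step 3: t₁/₂ = 0.6931/0.00168 = 412.6 min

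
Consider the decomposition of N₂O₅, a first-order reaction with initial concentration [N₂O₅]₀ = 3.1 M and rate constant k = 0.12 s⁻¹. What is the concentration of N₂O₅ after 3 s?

2.163 M

Step 1: For a first-order reaction: [N₂O₅] = [N₂O₅]₀ × e^(-kt)
Step 2: [N₂O₅] = 3.1 × e^(-0.12 × 3)
Step 3: [N₂O₅] = 3.1 × e^(-0.36)
Step 4: [N₂O₅] = 3.1 × 0.697676 = 2.163 M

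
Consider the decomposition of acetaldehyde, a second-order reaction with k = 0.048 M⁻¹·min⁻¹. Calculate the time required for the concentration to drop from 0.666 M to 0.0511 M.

376.4 min

Step 1: For second-order: t = (1/[CH₃CHO] - 1/[CH₃CHO]₀)/k
Step 2: t = (1/0.0511 - 1/0.666)/0.048
Step 3: t = (19.57 - 1.502)/0.048
Step 4: t = 18.07/0.048 = 376.4 min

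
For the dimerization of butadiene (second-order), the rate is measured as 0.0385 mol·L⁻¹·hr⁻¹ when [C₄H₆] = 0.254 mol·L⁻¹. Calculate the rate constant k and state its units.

0.5968 (mol·L⁻¹)⁻¹·hr⁻¹

Step 1: rate = k[C₄H₆]^2, so k = rate / [C₄H₆]^2.
Step 2: k = 0.0385 / (0.254)^2 = 0.0385 / 0.06452.
Step 3: k = 0.5968 (mol·L⁻¹)⁻¹·hr⁻¹.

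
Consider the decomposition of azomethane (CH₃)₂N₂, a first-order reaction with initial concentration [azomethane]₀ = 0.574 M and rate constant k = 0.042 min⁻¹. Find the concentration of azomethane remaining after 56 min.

0.05463 M

Step 1: For a first-order reaction: [azomethane] = [azomethane]₀ × e^(-kt)
Step 2: [azomethane] = 0.574 × e^(-0.042 × 56)
Step 3: [azomethane] = 0.574 × e^(-2.352)
Step 4: [azomethane] = 0.574 × 0.0951786 = 0.05463 M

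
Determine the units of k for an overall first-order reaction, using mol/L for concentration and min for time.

min⁻¹

Step 1: For overall order n, rate = k × (concentration)^n.
Step 2: Rate has units mol/L·min⁻¹; concentration term has units (mol/L)^1.
Step 3: k = rate / (concentration)^n, so units of k = (mol/L)^(1-1)·min⁻¹ = min⁻¹.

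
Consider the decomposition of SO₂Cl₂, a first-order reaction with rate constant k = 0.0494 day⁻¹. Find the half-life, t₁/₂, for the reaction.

14.03 day

Step 1: For a first-order reaction, t₁/₂ = ln(2)/k
Step 2: t₁/₂ = ln(2)/0.0494
Step 3: t₁/₂ = 0.6931/0.0494 = 14.03 day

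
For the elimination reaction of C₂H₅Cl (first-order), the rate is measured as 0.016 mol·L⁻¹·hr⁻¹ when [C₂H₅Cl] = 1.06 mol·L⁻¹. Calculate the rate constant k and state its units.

0.01509 hr⁻¹

Step 1: rate = k[C₂H₅Cl]^1, so k = rate / [C₂H₅Cl]^1.
Step 2: k = 0.016 / (1.06)^1 = 0.016 / 1.06.
Step 3: k = 0.01509 hr⁻¹.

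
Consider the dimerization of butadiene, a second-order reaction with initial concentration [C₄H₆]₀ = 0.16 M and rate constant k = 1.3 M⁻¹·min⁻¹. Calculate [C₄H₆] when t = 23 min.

0.02766 M

Step 1: For a second-order reaction: 1/[C₄H₆] = 1/[C₄H₆]₀ + kt
Step 2: 1/[C₄H₆] = 1/0.16 + 1.3 × 23
Step 3: 1/[C₄H₆] = 6.25 + 29.9 = 36.15
Step 4: [C₄H₆] = 1/36.15 = 0.02766 M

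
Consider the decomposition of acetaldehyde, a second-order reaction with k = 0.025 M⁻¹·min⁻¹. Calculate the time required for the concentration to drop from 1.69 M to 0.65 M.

37.87 min

Step 1: For second-order: t = (1/[CH₃CHO] - 1/[CH₃CHO]₀)/k
Step 2: t = (1/0.65 - 1/1.69)/0.025
Step 3: t = (1.538 - 0.5917)/0.025
Step 4: t = 0.9467/0.025 = 37.87 min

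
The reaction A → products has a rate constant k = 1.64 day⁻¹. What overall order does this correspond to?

first order (1)

Step 1: The units of k for an nth-order reaction are (concentration)^(1-n)·(time)⁻¹.
Step 2: Here k has units day⁻¹, so the concentration exponent is 0.
Step 3: 1 - n = 0 ⇒ n = 1. The reaction is first order.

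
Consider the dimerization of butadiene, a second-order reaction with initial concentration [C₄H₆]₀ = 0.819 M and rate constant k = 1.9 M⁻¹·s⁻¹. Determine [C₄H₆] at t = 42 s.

0.01234 M

Step 1: For a second-order reaction: 1/[C₄H₆] = 1/[C₄H₆]₀ + kt
Step 2: 1/[C₄H₆] = 1/0.819 + 1.9 × 42
Step 3: 1/[C₄H₆] = 1.221 + 79.8 = 81.02
Step 4: [C₄H₆] = 1/81.02 = 0.01234 M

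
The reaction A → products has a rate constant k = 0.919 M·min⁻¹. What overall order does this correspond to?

zeroth order (0)

Step 1: The units of k for an nth-order reaction are (concentration)^(1-n)·(time)⁻¹.
Step 2: Here k has units M·min⁻¹, so the concentration exponent is 1.
Step 3: 1 - n = 1 ⇒ n = 0. The reaction is zeroth order.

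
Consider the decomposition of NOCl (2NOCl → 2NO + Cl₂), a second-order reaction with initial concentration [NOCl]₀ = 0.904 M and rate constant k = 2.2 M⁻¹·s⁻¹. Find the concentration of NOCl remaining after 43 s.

0.01045 M

Step 1: For a second-order reaction: 1/[NOCl] = 1/[NOCl]₀ + kt
Step 2: 1/[NOCl] = 1/0.904 + 2.2 × 43
Step 3: 1/[NOCl] = 1.106 + 94.6 = 95.71
Step 4: [NOCl] = 1/95.71 = 0.01045 M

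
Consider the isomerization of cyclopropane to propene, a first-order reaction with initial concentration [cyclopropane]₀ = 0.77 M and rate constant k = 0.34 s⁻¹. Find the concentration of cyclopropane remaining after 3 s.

0.2777 M

Step 1: For a first-order reaction: [cyclopropane] = [cyclopropane]₀ × e^(-kt)
Step 2: [cyclopropane] = 0.77 × e^(-0.34 × 3)
Step 3: [cyclopropane] = 0.77 × e^(-1.02)
Step 4: [cyclopropane] = 0.77 × 0.360595 = 0.2777 M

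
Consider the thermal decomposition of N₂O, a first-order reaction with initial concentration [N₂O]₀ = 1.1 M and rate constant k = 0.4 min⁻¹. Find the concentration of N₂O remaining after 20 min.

0.000369 M

Step 1: For a first-order reaction: [N₂O] = [N₂O]₀ × e^(-kt)
Step 2: [N₂O] = 1.1 × e^(-0.4 × 20)
Step 3: [N₂O] = 1.1 × e^(-8)
Step 4: [N₂O] = 1.1 × 0.000335463 = 0.000369 M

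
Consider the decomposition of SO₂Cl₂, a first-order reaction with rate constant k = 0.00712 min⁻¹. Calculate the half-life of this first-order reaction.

97.35 min

Step 1: For a first-order reaction, t₁/₂ = ln(2)/k
Step 2: t₁/₂ = ln(2)/0.00712
Step 3: t₁/₂ = 0.6931/0.00712 = 97.35 min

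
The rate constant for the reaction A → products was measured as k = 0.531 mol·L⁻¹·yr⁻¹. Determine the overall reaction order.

zeroth order (0)

Step 1: The units of k for an nth-order reaction are (concentration)^(1-n)·(time)⁻¹.
Step 2: Here k has units mol·L⁻¹·yr⁻¹, so the concentration exponent is 1.
Step 3: 1 - n = 1 ⇒ n = 0. The reaction is zeroth order.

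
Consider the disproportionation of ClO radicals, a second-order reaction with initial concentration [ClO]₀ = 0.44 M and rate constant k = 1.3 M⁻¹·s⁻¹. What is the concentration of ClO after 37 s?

0.01985 M

Step 1: For a second-order reaction: 1/[ClO] = 1/[ClO]₀ + kt
Step 2: 1/[ClO] = 1/0.44 + 1.3 × 37
Step 3: 1/[ClO] = 2.273 + 48.1 = 50.37
Step 4: [ClO] = 1/50.37 = 0.01985 M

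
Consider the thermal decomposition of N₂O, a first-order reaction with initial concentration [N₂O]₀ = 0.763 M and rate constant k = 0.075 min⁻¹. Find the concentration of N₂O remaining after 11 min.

0.3344 M

Step 1: For a first-order reaction: [N₂O] = [N₂O]₀ × e^(-kt)
Step 2: [N₂O] = 0.763 × e^(-0.075 × 11)
Step 3: [N₂O] = 0.763 × e^(-0.825)
Step 4: [N₂O] = 0.763 × 0.438235 = 0.3344 M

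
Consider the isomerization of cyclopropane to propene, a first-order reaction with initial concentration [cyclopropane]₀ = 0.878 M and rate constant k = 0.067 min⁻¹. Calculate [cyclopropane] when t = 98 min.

0.001236 M

Step 1: For a first-order reaction: [cyclopropane] = [cyclopropane]₀ × e^(-kt)
Step 2: [cyclopropane] = 0.878 × e^(-0.067 × 98)
Step 3: [cyclopropane] = 0.878 × e^(-6.566)
Step 4: [cyclopropane] = 0.878 × 0.00140742 = 0.001236 M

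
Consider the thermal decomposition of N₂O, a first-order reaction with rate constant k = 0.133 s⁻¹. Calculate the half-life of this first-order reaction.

5.212 s

Step 1: For a first-order reaction, t₁/₂ = ln(2)/k
Step 2: t₁/₂ = ln(2)/0.133
Step 3: t₁/₂ = 0.6931/0.133 = 5.212 s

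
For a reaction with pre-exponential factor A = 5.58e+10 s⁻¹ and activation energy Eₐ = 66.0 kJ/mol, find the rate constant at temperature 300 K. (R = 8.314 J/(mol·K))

1.80e-01 s⁻¹

Step 1: Use the Arrhenius equation: k = A × exp(-Eₐ/RT)
Step 2: Convert Eₐ to J/mol: 66.0 kJ/mol = 66000 J/mol
Step 3: Calculate the exponent: -Eₐ/(RT) = -66000/(8.314 × 300) = -26.46139
Step 4: k = 5.58e+10 × exp(-26.46139)
Step 5: k = 5.58e+10 × 3.22080e-12 = 1.7972e-01 s⁻¹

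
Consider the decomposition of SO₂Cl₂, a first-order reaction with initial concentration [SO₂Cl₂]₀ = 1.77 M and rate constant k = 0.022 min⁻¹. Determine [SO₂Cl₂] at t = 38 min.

0.7672 M

Step 1: For a first-order reaction: [SO₂Cl₂] = [SO₂Cl₂]₀ × e^(-kt)
Step 2: [SO₂Cl₂] = 1.77 × e^(-0.022 × 38)
Step 3: [SO₂Cl₂] = 1.77 × e^(-0.836)
Step 4: [SO₂Cl₂] = 1.77 × 0.433441 = 0.7672 M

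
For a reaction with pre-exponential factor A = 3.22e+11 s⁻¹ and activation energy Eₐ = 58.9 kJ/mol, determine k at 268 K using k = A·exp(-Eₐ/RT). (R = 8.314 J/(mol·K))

1.07e+00 s⁻¹

Step 1: Use the Arrhenius equation: k = A × exp(-Eₐ/RT)
Step 2: Convert Eₐ to J/mol: 58.9 kJ/mol = 58900 J/mol
Step 3: Calculate the exponent: -Eₐ/(RT) = -58900/(8.314 × 268) = -26.43446
Step 4: k = 3.22e+11 × exp(-26.43446)
Step 5: k = 3.22e+11 × 3.30872e-12 = 1.0654e+00 s⁻¹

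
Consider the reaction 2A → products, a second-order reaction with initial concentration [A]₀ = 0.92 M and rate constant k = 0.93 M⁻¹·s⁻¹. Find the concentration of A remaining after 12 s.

0.08165 M

Step 1: For a second-order reaction: 1/[A] = 1/[A]₀ + kt
Step 2: 1/[A] = 1/0.92 + 0.93 × 12
Step 3: 1/[A] = 1.087 + 11.16 = 12.25
Step 4: [A] = 1/12.25 = 0.08165 M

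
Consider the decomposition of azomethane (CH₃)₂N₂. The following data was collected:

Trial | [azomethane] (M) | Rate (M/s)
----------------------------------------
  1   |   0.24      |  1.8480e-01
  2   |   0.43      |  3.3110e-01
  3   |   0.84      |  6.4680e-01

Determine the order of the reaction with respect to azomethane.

first order (1)

Step 1: Compare trials to find order n where rate₂/rate₁ = ([azomethane]₂/[azomethane]₁)^n
Step 2: rate₂/rate₁ = 3.3110e-01/1.8480e-01 = 1.792
Step 3: [azomethane]₂/[azomethane]₁ = 0.43/0.24 = 1.792
Step 4: n = ln(1.792)/ln(1.792) = 1.00 ≈ 1
Step 5: The reaction is first order in azomethane.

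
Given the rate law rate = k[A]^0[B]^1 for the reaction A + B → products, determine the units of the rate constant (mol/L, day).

day⁻¹

Step 1: Overall order = 0 + 1 = 1.
Step 2: rate has units mol/L·day⁻¹; [A]^0[B]^1 has units (mol/L)^1.
Step 3: k = rate/([A]^0[B]^1), so units of k = (mol/L)^(1-1)·day⁻¹ = day⁻¹.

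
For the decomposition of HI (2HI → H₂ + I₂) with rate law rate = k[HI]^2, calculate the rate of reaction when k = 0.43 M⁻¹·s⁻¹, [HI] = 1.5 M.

0.9675 M/s

Step 1: Identify the rate law: rate = k[HI]^2
Step 2: Substitute values: rate = 0.43 × (1.5)^2
Step 3: Calculate: rate = 0.43 × 2.25 = 0.9675 M/s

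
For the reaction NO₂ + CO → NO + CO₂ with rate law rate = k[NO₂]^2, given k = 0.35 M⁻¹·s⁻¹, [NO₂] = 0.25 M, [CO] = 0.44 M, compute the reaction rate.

0.02187 M/s

Step 1: The rate law is rate = k[NO₂]^2
Step 2: Note that the rate does not depend on [CO] (zero order in CO).
Step 3: rate = 0.35 × (0.25)^2 = 0.021875 M/s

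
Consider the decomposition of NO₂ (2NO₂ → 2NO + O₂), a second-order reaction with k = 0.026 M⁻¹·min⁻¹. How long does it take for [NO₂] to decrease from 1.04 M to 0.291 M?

95.19 min

Step 1: For second-order: t = (1/[NO₂] - 1/[NO₂]₀)/k
Step 2: t = (1/0.291 - 1/1.04)/0.026
Step 3: t = (3.436 - 0.9615)/0.026
Step 4: t = 2.475/0.026 = 95.19 min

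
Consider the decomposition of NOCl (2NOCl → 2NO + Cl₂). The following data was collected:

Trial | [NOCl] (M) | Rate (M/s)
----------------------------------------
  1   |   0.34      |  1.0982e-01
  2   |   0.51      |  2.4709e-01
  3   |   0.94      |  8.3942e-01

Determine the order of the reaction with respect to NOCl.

second order (2)

Step 1: Compare trials to find order n where rate₂/rate₁ = ([NOCl]₂/[NOCl]₁)^n
Step 2: rate₂/rate₁ = 2.4709e-01/1.0982e-01 = 2.25
Step 3: [NOCl]₂/[NOCl]₁ = 0.51/0.34 = 1.5
Step 4: n = ln(2.25)/ln(1.5) = 2.00 ≈ 2
Step 5: The reaction is second order in NOCl.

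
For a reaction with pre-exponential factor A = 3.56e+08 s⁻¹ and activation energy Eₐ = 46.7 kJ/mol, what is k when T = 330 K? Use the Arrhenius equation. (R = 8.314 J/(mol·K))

1.44e+01 s⁻¹

Step 1: Use the Arrhenius equation: k = A × exp(-Eₐ/RT)
Step 2: Convert Eₐ to J/mol: 46.7 kJ/mol = 46700 J/mol
Step 3: Calculate the exponent: -Eₐ/(RT) = -46700/(8.314 × 330) = -17.02131
Step 4: k = 3.56e+08 × exp(-17.02131)
Step 5: k = 3.56e+08 × 4.05265e-08 = 1.4427e+01 s⁻¹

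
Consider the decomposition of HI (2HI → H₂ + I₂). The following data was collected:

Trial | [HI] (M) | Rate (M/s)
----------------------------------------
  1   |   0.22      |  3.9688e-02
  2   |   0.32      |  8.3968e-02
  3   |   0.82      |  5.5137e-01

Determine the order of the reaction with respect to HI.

second order (2)

Step 1: Compare trials to find order n where rate₂/rate₁ = ([HI]₂/[HI]₁)^n
Step 2: rate₂/rate₁ = 8.3968e-02/3.9688e-02 = 2.116
Step 3: [HI]₂/[HI]₁ = 0.32/0.22 = 1.455
Step 4: n = ln(2.116)/ln(1.455) = 2.00 ≈ 2
Step 5: The reaction is second order in HI.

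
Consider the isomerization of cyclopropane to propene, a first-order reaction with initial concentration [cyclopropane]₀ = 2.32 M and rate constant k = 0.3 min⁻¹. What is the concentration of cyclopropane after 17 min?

0.01414 M

Step 1: For a first-order reaction: [cyclopropane] = [cyclopropane]₀ × e^(-kt)
Step 2: [cyclopropane] = 2.32 × e^(-0.3 × 17)
Step 3: [cyclopropane] = 2.32 × e^(-5.1)
Step 4: [cyclopropane] = 2.32 × 0.00609675 = 0.01414 M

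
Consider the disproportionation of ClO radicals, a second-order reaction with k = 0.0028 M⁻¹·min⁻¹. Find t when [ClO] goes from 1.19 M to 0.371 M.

662.5 min

Step 1: For second-order: t = (1/[ClO] - 1/[ClO]₀)/k
Step 2: t = (1/0.371 - 1/1.19)/0.0028
Step 3: t = (2.695 - 0.8403)/0.0028
Step 4: t = 1.855/0.0028 = 662.5 min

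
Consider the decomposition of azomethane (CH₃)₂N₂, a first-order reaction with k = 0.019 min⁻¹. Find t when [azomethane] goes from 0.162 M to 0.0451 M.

67.3 min

Step 1: For first-order: t = ln([azomethane]₀/[azomethane])/k
Step 2: t = ln(0.162/0.0451)/0.019
Step 3: t = ln(3.592)/0.019
Step 4: t = 1.279/0.019 = 67.3 min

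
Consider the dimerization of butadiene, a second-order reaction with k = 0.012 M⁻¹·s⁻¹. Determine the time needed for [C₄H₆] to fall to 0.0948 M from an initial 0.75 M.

767.9 s

Step 1: For second-order: t = (1/[C₄H₆] - 1/[C₄H₆]₀)/k
Step 2: t = (1/0.0948 - 1/0.75)/0.012
Step 3: t = (10.55 - 1.333)/0.012
Step 4: t = 9.215/0.012 = 767.9 s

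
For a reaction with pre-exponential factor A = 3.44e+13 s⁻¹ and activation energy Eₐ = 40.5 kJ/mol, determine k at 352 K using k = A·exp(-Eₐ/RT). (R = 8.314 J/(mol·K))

3.36e+07 s⁻¹

Step 1: Use the Arrhenius equation: k = A × exp(-Eₐ/RT)
Step 2: Convert Eₐ to J/mol: 40.5 kJ/mol = 40500 J/mol
Step 3: Calculate the exponent: -Eₐ/(RT) = -40500/(8.314 × 352) = -13.83892
Step 4: k = 3.44e+13 × exp(-13.83892)
Step 5: k = 3.44e+13 × 9.76862e-07 = 3.3604e+07 s⁻¹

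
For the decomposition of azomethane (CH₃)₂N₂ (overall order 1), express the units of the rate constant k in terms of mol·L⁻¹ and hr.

hr⁻¹

Step 1: For overall order n, rate = k × (concentration)^n.
Step 2: Rate has units mol·L⁻¹·hr⁻¹; concentration term has units (mol·L⁻¹)^1.
Step 3: k = rate / (concentration)^n, so units of k = (mol·L⁻¹)^(1-1)·hr⁻¹ = hr⁻¹.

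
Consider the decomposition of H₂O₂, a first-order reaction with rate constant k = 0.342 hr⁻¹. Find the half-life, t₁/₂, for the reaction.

2.027 hr

Step 1: For a first-order reaction, t₁/₂ = ln(2)/k
Step 2: t₁/₂ = ln(2)/0.342
Step 3: t₁/₂ = 0.6931/0.342 = 2.027 hr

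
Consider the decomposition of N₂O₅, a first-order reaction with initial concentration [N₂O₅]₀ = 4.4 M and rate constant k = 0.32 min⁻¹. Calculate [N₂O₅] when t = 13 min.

0.06867 M

Step 1: For a first-order reaction: [N₂O₅] = [N₂O₅]₀ × e^(-kt)
Step 2: [N₂O₅] = 4.4 × e^(-0.32 × 13)
Step 3: [N₂O₅] = 4.4 × e^(-4.16)
Step 4: [N₂O₅] = 4.4 × 0.0156076 = 0.06867 M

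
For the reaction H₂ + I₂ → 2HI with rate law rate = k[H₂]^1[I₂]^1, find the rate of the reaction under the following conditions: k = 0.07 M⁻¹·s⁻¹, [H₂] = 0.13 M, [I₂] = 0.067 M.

0.0006097 M/s

Step 1: The rate law is rate = k[H₂]^1[I₂]^1
Step 2: Substitute: rate = 0.07 × (0.13)^1 × (0.067)^1
Step 3: rate = 0.07 × 0.13 × 0.067 = 0.0006097 M/s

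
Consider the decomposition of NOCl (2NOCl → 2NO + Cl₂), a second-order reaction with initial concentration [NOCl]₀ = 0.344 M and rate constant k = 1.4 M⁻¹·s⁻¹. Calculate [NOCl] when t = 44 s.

0.0155 M

Step 1: For a second-order reaction: 1/[NOCl] = 1/[NOCl]₀ + kt
Step 2: 1/[NOCl] = 1/0.344 + 1.4 × 44
Step 3: 1/[NOCl] = 2.907 + 61.6 = 64.51
Step 4: [NOCl] = 1/64.51 = 0.0155 M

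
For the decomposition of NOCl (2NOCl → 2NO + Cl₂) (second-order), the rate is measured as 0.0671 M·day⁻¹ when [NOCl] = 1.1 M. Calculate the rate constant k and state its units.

0.05545 M⁻¹·day⁻¹

Step 1: rate = k[NOCl]^2, so k = rate / [NOCl]^2.
Step 2: k = 0.0671 / (1.1)^2 = 0.0671 / 1.21.
Step 3: k = 0.05545 M⁻¹·day⁻¹.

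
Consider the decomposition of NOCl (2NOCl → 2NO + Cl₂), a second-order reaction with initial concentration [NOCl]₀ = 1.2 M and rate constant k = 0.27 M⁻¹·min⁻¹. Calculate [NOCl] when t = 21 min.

0.1538 M

Step 1: For a second-order reaction: 1/[NOCl] = 1/[NOCl]₀ + kt
Step 2: 1/[NOCl] = 1/1.2 + 0.27 × 21
Step 3: 1/[NOCl] = 0.8333 + 5.67 = 6.503
Step 4: [NOCl] = 1/6.503 = 0.1538 M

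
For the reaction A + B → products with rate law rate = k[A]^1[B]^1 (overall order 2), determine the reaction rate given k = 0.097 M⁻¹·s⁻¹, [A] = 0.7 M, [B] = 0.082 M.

0.005568 M/s

Step 1: The rate law is rate = k[A]^1[B]^1, overall order = 1+1 = 2
Step 2: Substitute values: rate = 0.097 × (0.7)^1 × (0.082)^1
Step 3: rate = 0.097 × 0.7 × 0.082 = 0.0055678 M/s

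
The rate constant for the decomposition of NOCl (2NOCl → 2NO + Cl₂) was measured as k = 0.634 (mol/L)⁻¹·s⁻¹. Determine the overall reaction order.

second order (2)

Step 1: The units of k for an nth-order reaction are (concentration)^(1-n)·(time)⁻¹.
Step 2: Here k has units (mol/L)⁻¹·s⁻¹, so the concentration exponent is -1.
Step 3: 1 - n = -1 ⇒ n = 2. The reaction is second order.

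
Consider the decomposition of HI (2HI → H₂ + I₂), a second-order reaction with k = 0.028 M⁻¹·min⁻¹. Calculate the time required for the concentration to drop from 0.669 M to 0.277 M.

75.55 min

Step 1: For second-order: t = (1/[HI] - 1/[HI]₀)/k
Step 2: t = (1/0.277 - 1/0.669)/0.028
Step 3: t = (3.61 - 1.495)/0.028
Step 4: t = 2.115/0.028 = 75.55 min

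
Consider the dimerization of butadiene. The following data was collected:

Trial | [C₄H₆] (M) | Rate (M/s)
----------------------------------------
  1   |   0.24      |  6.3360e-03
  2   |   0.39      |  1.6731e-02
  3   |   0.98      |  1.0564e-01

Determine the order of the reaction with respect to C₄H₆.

second order (2)

Step 1: Compare trials to find order n where rate₂/rate₁ = ([C₄H₆]₂/[C₄H₆]₁)^n
Step 2: rate₂/rate₁ = 1.6731e-02/6.3360e-03 = 2.641
Step 3: [C₄H₆]₂/[C₄H₆]₁ = 0.39/0.24 = 1.625
Step 4: n = ln(2.641)/ln(1.625) = 2.00 ≈ 2
Step 5: The reaction is second order in C₄H₆.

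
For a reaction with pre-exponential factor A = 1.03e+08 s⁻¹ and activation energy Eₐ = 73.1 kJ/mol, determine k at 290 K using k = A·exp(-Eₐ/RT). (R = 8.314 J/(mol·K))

7.01e-06 s⁻¹

Step 1: Use the Arrhenius equation: k = A × exp(-Eₐ/RT)
Step 2: Convert Eₐ to J/mol: 73.1 kJ/mol = 73100 J/mol
Step 3: Calculate the exponent: -Eₐ/(RT) = -73100/(8.314 × 290) = -30.31862
Step 4: k = 1.03e+08 × exp(-30.31862)
Step 5: k = 1.03e+08 × 6.80441e-14 = 7.0085e-06 s⁻¹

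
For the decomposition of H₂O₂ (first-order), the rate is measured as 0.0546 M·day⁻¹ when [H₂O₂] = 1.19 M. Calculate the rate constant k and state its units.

0.04588 day⁻¹

Step 1: rate = k[H₂O₂]^1, so k = rate / [H₂O₂]^1.
Step 2: k = 0.0546 / (1.19)^1 = 0.0546 / 1.19.
Step 3: k = 0.04588 day⁻¹.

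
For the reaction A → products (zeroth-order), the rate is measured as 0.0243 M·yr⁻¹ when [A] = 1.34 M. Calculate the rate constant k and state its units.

0.0243 M·yr⁻¹

Step 1: For a zeroth-order reaction, rate = k (independent of concentration).
Step 2: k = rate = 0.0243 M·yr⁻¹.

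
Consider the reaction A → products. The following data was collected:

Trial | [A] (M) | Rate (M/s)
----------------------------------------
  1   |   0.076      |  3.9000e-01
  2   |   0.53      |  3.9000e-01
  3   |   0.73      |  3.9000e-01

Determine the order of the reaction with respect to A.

zeroth order (0)

Step 1: Compare trials - when concentration changes, rate stays constant.
Step 2: rate₂/rate₁ = 3.9000e-01/3.9000e-01 = 1
Step 3: [A]₂/[A]₁ = 0.53/0.076 = 6.974
Step 4: Since rate ratio ≈ (conc ratio)^0, the reaction is zeroth order.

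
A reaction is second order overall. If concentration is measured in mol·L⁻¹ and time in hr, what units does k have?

(mol·L⁻¹)⁻¹·hr⁻¹

Step 1: For overall order n, rate = k × (concentration)^n.
Step 2: Rate has units mol·L⁻¹·hr⁻¹; concentration term has units (mol·L⁻¹)^2.
Step 3: k = rate / (concentration)^n, so units of k = (mol·L⁻¹)^(1-2)·hr⁻¹ = (mol·L⁻¹)⁻¹·hr⁻¹.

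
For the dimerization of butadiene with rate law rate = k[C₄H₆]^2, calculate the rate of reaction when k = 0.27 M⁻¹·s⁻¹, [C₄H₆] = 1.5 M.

0.6075 M/s

Step 1: Identify the rate law: rate = k[C₄H₆]^2
Step 2: Substitute values: rate = 0.27 × (1.5)^2
Step 3: Calculate: rate = 0.27 × 2.25 = 0.6075 M/s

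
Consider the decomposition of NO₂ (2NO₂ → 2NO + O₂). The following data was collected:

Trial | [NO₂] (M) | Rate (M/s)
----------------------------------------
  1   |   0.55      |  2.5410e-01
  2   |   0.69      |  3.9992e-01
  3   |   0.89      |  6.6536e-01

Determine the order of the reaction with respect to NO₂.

second order (2)

Step 1: Compare trials to find order n where rate₂/rate₁ = ([NO₂]₂/[NO₂]₁)^n
Step 2: rate₂/rate₁ = 3.9992e-01/2.5410e-01 = 1.574
Step 3: [NO₂]₂/[NO₂]₁ = 0.69/0.55 = 1.255
Step 4: n = ln(1.574)/ln(1.255) = 2.00 ≈ 2
Step 5: The reaction is second order in NO₂.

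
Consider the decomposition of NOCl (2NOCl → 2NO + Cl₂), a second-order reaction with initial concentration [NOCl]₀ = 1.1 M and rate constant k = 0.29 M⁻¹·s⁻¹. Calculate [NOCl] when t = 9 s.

0.2842 M

Step 1: For a second-order reaction: 1/[NOCl] = 1/[NOCl]₀ + kt
Step 2: 1/[NOCl] = 1/1.1 + 0.29 × 9
Step 3: 1/[NOCl] = 0.9091 + 2.61 = 3.519
Step 4: [NOCl] = 1/3.519 = 0.2842 M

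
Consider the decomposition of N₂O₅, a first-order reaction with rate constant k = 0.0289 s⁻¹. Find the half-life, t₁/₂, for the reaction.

23.98 s

Step 1: For a first-order reaction, t₁/₂ = ln(2)/k
Step 2: t₁/₂ = ln(2)/0.0289
Step 3: t₁/₂ = 0.6931/0.0289 = 23.98 s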